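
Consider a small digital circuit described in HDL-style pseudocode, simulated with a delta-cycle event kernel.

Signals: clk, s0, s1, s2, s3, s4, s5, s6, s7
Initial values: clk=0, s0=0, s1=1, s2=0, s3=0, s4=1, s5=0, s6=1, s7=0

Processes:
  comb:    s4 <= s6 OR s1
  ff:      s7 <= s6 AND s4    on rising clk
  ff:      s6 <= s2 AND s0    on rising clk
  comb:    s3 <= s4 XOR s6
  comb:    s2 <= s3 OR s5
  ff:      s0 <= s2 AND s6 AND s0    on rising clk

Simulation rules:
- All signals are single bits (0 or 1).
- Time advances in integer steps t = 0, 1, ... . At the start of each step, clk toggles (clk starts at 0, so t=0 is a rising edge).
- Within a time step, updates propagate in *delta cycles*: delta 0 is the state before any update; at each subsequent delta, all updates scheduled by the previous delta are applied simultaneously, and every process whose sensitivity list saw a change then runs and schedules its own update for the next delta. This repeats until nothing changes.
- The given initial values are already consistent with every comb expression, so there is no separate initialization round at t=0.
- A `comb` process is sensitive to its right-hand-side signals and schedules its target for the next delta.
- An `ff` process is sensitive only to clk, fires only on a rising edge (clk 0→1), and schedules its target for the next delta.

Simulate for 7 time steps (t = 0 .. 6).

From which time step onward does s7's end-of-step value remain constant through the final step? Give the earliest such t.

[bits: s7,s2,s5,s4,s0,s3,s6,clk,s1]
t=0: Δ0=000100101 Δ1=000100111 Δ2=100100011 Δ3=100101011 Δ4=110101011 | 4Δ
t=1: Δ0=110101011 Δ1=110101001 | 1Δ
t=2: Δ0=110101001 Δ1=110101011 Δ2=010101011 | 2Δ
t=3: Δ0=010101011 Δ1=010101001 | 1Δ
t=4: Δ0=010101001 Δ1=010101011 | 1Δ
t=5: Δ0=010101011 Δ1=010101001 | 1Δ
t=6: Δ0=010101001 Δ1=010101011 | 1Δ

2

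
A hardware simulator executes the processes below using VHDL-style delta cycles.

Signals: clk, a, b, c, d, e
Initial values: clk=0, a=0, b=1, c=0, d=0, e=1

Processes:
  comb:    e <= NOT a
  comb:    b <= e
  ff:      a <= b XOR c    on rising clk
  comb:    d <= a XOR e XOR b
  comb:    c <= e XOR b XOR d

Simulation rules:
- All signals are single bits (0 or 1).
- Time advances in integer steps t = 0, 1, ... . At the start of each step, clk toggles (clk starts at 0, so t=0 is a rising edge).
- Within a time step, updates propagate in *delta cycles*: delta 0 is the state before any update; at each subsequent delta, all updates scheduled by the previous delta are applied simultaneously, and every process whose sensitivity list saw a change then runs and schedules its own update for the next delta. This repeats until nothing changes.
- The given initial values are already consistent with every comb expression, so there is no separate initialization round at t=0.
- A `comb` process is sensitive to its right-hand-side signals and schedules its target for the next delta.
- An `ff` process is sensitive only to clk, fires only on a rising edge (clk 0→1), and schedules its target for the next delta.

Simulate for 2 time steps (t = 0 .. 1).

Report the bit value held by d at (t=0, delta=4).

t0.Δ0 c=0 d=0 a=0 b=1 clk=0 e=1
t0.Δ1 c=0 d=0 a=0 b=1 clk=1 e=1
t0.Δ2 c=0 d=0 a=1 b=1 clk=1 e=1
t0.Δ3 c=0 d=1 a=1 b=1 clk=1 e=0
t0.Δ4 c=0 d=0 a=1 b=0 clk=1 e=0
t0.Δ5 c=0 d=1 a=1 b=0 clk=1 e=0
t0.Δ6 c=1 d=1 a=1 b=0 clk=1 e=0
t1.Δ0 c=1 d=1 a=1 b=0 clk=1 e=0
t1.Δ1 c=1 d=1 a=1 b=0 clk=0 e=0

0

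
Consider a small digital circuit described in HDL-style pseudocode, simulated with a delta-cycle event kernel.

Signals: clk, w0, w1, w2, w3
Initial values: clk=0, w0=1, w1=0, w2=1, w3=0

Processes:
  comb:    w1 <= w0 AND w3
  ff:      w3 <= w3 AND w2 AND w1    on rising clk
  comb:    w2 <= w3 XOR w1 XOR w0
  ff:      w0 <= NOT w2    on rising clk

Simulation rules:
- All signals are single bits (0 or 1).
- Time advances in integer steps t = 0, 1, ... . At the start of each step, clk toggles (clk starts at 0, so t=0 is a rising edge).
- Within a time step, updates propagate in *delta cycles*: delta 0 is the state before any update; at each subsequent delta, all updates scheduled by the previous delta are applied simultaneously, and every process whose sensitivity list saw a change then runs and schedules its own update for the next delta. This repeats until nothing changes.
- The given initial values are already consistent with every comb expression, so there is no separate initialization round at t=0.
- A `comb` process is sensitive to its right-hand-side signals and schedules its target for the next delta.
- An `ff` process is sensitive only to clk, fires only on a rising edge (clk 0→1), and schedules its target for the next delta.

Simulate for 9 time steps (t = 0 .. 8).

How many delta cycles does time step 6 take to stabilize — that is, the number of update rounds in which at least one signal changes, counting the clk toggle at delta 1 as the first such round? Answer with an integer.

t0.Δ0 w2=1 w1=0 w0=1 w3=0 clk=0
t0.Δ1 w2=1 w1=0 w0=1 w3=0 clk=1
t0.Δ2 w2=1 w1=0 w0=0 w3=0 clk=1
t0.Δ3 w2=0 w1=0 w0=0 w3=0 clk=1
t1.Δ0 w2=0 w1=0 w0=0 w3=0 clk=1
t1.Δ1 w2=0 w1=0 w0=0 w3=0 clk=0
t2.Δ0 w2=0 w1=0 w0=0 w3=0 clk=0
t2.Δ1 w2=0 w1=0 w0=0 w3=0 clk=1
t2.Δ2 w2=0 w1=0 w0=1 w3=0 clk=1
t2.Δ3 w2=1 w1=0 w0=1 w3=0 clk=1
t3.Δ0 w2=1 w1=0 w0=1 w3=0 clk=1
t3.Δ1 w2=1 w1=0 w0=1 w3=0 clk=0
t4.Δ0 w2=1 w1=0 w0=1 w3=0 clk=0
t4.Δ1 w2=1 w1=0 w0=1 w3=0 clk=1
t4.Δ2 w2=1 w1=0 w0=0 w3=0 clk=1
t4.Δ3 w2=0 w1=0 w0=0 w3=0 clk=1
t5.Δ0 w2=0 w1=0 w0=0 w3=0 clk=1
t5.Δ1 w2=0 w1=0 w0=0 w3=0 clk=0
t6.Δ0 w2=0 w1=0 w0=0 w3=0 clk=0
t6.Δ1 w2=0 w1=0 w0=0 w3=0 clk=1
t6.Δ2 w2=0 w1=0 w0=1 w3=0 clk=1
t6.Δ3 w2=1 w1=0 w0=1 w3=0 clk=1
t7.Δ0 w2=1 w1=0 w0=1 w3=0 clk=1
t7.Δ1 w2=1 w1=0 w0=1 w3=0 clk=0
t8.Δ0 w2=1 w1=0 w0=1 w3=0 clk=0
t8.Δ1 w2=1 w1=0 w0=1 w3=0 clk=1
t8.Δ2 w2=1 w1=0 w0=0 w3=0 clk=1
t8.Δ3 w2=0 w1=0 w0=0 w3=0 clk=1

3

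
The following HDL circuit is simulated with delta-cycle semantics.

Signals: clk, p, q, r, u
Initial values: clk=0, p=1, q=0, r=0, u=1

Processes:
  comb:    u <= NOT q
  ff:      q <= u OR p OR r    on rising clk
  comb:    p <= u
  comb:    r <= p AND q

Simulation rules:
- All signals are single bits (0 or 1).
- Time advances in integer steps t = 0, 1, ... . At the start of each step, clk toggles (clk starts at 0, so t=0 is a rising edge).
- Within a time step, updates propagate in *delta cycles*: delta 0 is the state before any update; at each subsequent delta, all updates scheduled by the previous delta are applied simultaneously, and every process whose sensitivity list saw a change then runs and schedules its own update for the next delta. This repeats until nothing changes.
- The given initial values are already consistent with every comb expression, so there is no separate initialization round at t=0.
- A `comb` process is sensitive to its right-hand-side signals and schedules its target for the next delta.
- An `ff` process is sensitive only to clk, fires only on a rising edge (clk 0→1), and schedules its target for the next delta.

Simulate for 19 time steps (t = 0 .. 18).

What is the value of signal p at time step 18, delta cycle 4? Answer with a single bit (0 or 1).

1

[bits: p,clk,q,u,r]
t=0: Δ0=10010 Δ1=11010 Δ2=11110 Δ3=11101 Δ4=01101 Δ5=01100 | 5Δ
t=1: Δ0=01100 Δ1=00100 | 1Δ
t=2: Δ0=00100 Δ1=01100 Δ2=01000 Δ3=01010 Δ4=11010 | 4Δ
t=3: Δ0=11010 Δ1=10010 | 1Δ
t=4: Δ0=10010 Δ1=11010 Δ2=11110 Δ3=11101 Δ4=01101 Δ5=01100 | 5Δ
t=5: Δ0=01100 Δ1=00100 | 1Δ
t=6: Δ0=00100 Δ1=01100 Δ2=01000 Δ3=01010 Δ4=11010 | 4Δ
t=7: Δ0=11010 Δ1=10010 | 1Δ
t=8: Δ0=10010 Δ1=11010 Δ2=11110 Δ3=11101 Δ4=01101 Δ5=01100 | 5Δ
t=9: Δ0=01100 Δ1=00100 | 1Δ
t=10: Δ0=00100 Δ1=01100 Δ2=01000 Δ3=01010 Δ4=11010 | 4Δ
t=11: Δ0=11010 Δ1=10010 | 1Δ
t=12: Δ0=10010 Δ1=11010 Δ2=11110 Δ3=11101 Δ4=01101 Δ5=01100 | 5Δ
t=13: Δ0=01100 Δ1=00100 | 1Δ
t=14: Δ0=00100 Δ1=01100 Δ2=01000 Δ3=01010 Δ4=11010 | 4Δ
t=15: Δ0=11010 Δ1=10010 | 1Δ
t=16: Δ0=10010 Δ1=11010 Δ2=11110 Δ3=11101 Δ4=01101 Δ5=01100 | 5Δ
t=17: Δ0=01100 Δ1=00100 | 1Δ
t=18: Δ0=00100 Δ1=01100 Δ2=01000 Δ3=01010 Δ4=11010 | 4Δ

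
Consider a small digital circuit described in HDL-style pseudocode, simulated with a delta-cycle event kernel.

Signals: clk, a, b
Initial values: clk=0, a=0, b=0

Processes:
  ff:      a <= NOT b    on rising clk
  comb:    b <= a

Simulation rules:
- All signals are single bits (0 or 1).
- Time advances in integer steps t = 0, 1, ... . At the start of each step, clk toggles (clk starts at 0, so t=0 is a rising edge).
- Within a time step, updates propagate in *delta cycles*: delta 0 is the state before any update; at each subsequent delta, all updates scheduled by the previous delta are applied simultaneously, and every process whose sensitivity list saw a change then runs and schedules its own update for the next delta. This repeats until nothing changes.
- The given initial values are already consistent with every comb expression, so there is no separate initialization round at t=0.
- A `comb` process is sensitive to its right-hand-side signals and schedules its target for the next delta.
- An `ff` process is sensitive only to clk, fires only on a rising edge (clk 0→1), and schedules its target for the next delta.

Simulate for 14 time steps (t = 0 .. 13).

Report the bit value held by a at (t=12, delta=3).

t0.Δ0 clk=0 a=0 b=0
t0.Δ1 clk=1 a=0 b=0
t0.Δ2 clk=1 a=1 b=0
t0.Δ3 clk=1 a=1 b=1
t1.Δ0 clk=1 a=1 b=1
t1.Δ1 clk=0 a=1 b=1
t2.Δ0 clk=0 a=1 b=1
t2.Δ1 clk=1 a=1 b=1
t2.Δ2 clk=1 a=0 b=1
t2.Δ3 clk=1 a=0 b=0
t3.Δ0 clk=1 a=0 b=0
t3.Δ1 clk=0 a=0 b=0
t4.Δ0 clk=0 a=0 b=0
t4.Δ1 clk=1 a=0 b=0
t4.Δ2 clk=1 a=1 b=0
t4.Δ3 clk=1 a=1 b=1
t5.Δ0 clk=1 a=1 b=1
t5.Δ1 clk=0 a=1 b=1
t6.Δ0 clk=0 a=1 b=1
t6.Δ1 clk=1 a=1 b=1
t6.Δ2 clk=1 a=0 b=1
t6.Δ3 clk=1 a=0 b=0
t7.Δ0 clk=1 a=0 b=0
t7.Δ1 clk=0 a=0 b=0
t8.Δ0 clk=0 a=0 b=0
t8.Δ1 clk=1 a=0 b=0
t8.Δ2 clk=1 a=1 b=0
t8.Δ3 clk=1 a=1 b=1
t9.Δ0 clk=1 a=1 b=1
t9.Δ1 clk=0 a=1 b=1
t10.Δ0 clk=0 a=1 b=1
t10.Δ1 clk=1 a=1 b=1
t10.Δ2 clk=1 a=0 b=1
t10.Δ3 clk=1 a=0 b=0
t11.Δ0 clk=1 a=0 b=0
t11.Δ1 clk=0 a=0 b=0
t12.Δ0 clk=0 a=0 b=0
t12.Δ1 clk=1 a=0 b=0
t12.Δ2 clk=1 a=1 b=0
t12.Δ3 clk=1 a=1 b=1
t13.Δ0 clk=1 a=1 b=1
t13.Δ1 clk=0 a=1 b=1

1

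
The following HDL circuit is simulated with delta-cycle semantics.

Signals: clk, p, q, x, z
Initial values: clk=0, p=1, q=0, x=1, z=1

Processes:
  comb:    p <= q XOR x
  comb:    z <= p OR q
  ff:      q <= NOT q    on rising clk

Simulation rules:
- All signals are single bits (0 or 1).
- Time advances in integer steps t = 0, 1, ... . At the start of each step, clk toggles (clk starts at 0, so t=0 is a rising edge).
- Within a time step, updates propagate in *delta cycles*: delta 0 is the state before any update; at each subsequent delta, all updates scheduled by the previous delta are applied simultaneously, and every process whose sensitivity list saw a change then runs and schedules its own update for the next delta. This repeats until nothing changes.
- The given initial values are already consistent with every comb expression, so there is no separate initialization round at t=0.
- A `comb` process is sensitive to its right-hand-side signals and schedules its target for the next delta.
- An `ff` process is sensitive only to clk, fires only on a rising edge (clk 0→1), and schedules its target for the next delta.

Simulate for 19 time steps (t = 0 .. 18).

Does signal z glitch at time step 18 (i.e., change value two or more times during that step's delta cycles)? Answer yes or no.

yes

t=0 Δ0: z=1 p=1 clk=0 x=1 q=0
  Δ1: clk:0→1
  Δ2: q:0→1
  Δ3: p:1→0
  (3Δ to stable)
t=1 Δ0: z=1 p=0 clk=1 x=1 q=1
  Δ1: clk:1→0
  (1Δ to stable)
t=2 Δ0: z=1 p=0 clk=0 x=1 q=1
  Δ1: clk:0→1
  Δ2: q:1→0
  Δ3: z:1→0, p:0→1
  Δ4: z:0→1
  (4Δ to stable)
t=3 Δ0: z=1 p=1 clk=1 x=1 q=0
  Δ1: clk:1→0
  (1Δ to stable)
t=4 Δ0: z=1 p=1 clk=0 x=1 q=0
  Δ1: clk:0→1
  Δ2: q:0→1
  Δ3: p:1→0
  (3Δ to stable)
t=5 Δ0: z=1 p=0 clk=1 x=1 q=1
  Δ1: clk:1→0
  (1Δ to stable)
t=6 Δ0: z=1 p=0 clk=0 x=1 q=1
  Δ1: clk:0→1
  Δ2: q:1→0
  Δ3: z:1→0, p:0→1
  Δ4: z:0→1
  (4Δ to stable)
t=7 Δ0: z=1 p=1 clk=1 x=1 q=0
  Δ1: clk:1→0
  (1Δ to stable)
t=8 Δ0: z=1 p=1 clk=0 x=1 q=0
  Δ1: clk:0→1
  Δ2: q:0→1
  Δ3: p:1→0
  (3Δ to stable)
t=9 Δ0: z=1 p=0 clk=1 x=1 q=1
  Δ1: clk:1→0
  (1Δ to stable)
t=10 Δ0: z=1 p=0 clk=0 x=1 q=1
  Δ1: clk:0→1
  Δ2: q:1→0
  Δ3: z:1→0, p:0→1
  Δ4: z:0→1
  (4Δ to stable)
t=11 Δ0: z=1 p=1 clk=1 x=1 q=0
  Δ1: clk:1→0
  (1Δ to stable)
t=12 Δ0: z=1 p=1 clk=0 x=1 q=0
  Δ1: clk:0→1
  Δ2: q:0→1
  Δ3: p:1→0
  (3Δ to stable)
t=13 Δ0: z=1 p=0 clk=1 x=1 q=1
  Δ1: clk:1→0
  (1Δ to stable)
t=14 Δ0: z=1 p=0 clk=0 x=1 q=1
  Δ1: clk:0→1
  Δ2: q:1→0
  Δ3: z:1→0, p:0→1
  Δ4: z:0→1
  (4Δ to stable)
t=15 Δ0: z=1 p=1 clk=1 x=1 q=0
  Δ1: clk:1→0
  (1Δ to stable)
t=16 Δ0: z=1 p=1 clk=0 x=1 q=0
  Δ1: clk:0→1
  Δ2: q:0→1
  Δ3: p:1→0
  (3Δ to stable)
t=17 Δ0: z=1 p=0 clk=1 x=1 q=1
  Δ1: clk:1→0
  (1Δ to stable)
t=18 Δ0: z=1 p=0 clk=0 x=1 q=1
  Δ1: clk:0→1
  Δ2: q:1→0
  Δ3: z:1→0, p:0→1
  Δ4: z:0→1
  (4Δ to stable)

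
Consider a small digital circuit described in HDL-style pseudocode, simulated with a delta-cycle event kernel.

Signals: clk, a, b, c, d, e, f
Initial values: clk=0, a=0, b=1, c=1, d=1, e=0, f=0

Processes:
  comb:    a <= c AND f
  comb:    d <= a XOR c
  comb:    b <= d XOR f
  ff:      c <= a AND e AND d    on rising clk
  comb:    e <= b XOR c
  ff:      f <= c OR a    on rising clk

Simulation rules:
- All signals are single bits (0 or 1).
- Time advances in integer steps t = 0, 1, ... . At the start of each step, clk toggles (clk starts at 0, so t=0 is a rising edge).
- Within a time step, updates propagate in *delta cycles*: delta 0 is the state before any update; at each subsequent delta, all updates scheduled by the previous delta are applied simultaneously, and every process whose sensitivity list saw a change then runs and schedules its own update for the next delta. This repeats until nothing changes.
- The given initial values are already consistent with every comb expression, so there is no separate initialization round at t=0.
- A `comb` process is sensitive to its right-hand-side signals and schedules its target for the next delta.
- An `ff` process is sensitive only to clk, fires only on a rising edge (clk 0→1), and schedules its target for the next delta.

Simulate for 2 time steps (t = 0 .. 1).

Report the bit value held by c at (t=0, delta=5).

0

t=0 Δ0: clk=0 d=1 c=1 b=1 e=0 a=0 f=0
  Δ1: clk:0→1
  Δ2: c:1→0, f:0→1
  Δ3: d:1→0, b:1→0, e:0→1
  Δ4: b:0→1, e:1→0
  Δ5: e:0→1
  (5Δ to stable)
t=1 Δ0: clk=1 d=0 c=0 b=1 e=1 a=0 f=1
  Δ1: clk:1→0
  (1Δ to stable)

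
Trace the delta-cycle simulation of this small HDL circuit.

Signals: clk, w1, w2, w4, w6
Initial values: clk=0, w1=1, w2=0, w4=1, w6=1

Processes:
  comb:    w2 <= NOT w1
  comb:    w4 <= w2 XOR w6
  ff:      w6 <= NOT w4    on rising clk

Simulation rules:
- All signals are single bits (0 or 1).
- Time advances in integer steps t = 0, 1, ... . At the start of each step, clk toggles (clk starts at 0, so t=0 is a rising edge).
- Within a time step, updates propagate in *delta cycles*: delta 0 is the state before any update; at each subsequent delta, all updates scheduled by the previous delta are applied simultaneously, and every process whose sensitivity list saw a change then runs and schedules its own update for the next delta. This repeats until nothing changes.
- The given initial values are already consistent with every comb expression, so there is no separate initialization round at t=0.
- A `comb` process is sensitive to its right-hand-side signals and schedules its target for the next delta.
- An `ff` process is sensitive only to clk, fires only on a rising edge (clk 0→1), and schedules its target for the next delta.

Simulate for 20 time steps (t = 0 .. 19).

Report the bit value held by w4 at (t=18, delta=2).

[bits: w2,w4,clk,w1,w6]
t=0: Δ0=01011 Δ1=01111 Δ2=01110 Δ3=00110 | 3Δ
t=1: Δ0=00110 Δ1=00010 | 1Δ
t=2: Δ0=00010 Δ1=00110 Δ2=00111 Δ3=01111 | 3Δ
t=3: Δ0=01111 Δ1=01011 | 1Δ
t=4: Δ0=01011 Δ1=01111 Δ2=01110 Δ3=00110 | 3Δ
t=5: Δ0=00110 Δ1=00010 | 1Δ
t=6: Δ0=00010 Δ1=00110 Δ2=00111 Δ3=01111 | 3Δ
t=7: Δ0=01111 Δ1=01011 | 1Δ
t=8: Δ0=01011 Δ1=01111 Δ2=01110 Δ3=00110 | 3Δ
t=9: Δ0=00110 Δ1=00010 | 1Δ
t=10: Δ0=00010 Δ1=00110 Δ2=00111 Δ3=01111 | 3Δ
t=11: Δ0=01111 Δ1=01011 | 1Δ
t=12: Δ0=01011 Δ1=01111 Δ2=01110 Δ3=00110 | 3Δ
t=13: Δ0=00110 Δ1=00010 | 1Δ
t=14: Δ0=00010 Δ1=00110 Δ2=00111 Δ3=01111 | 3Δ
t=15: Δ0=01111 Δ1=01011 | 1Δ
t=16: Δ0=01011 Δ1=01111 Δ2=01110 Δ3=00110 | 3Δ
t=17: Δ0=00110 Δ1=00010 | 1Δ
t=18: Δ0=00010 Δ1=00110 Δ2=00111 Δ3=01111 | 3Δ
t=19: Δ0=01111 Δ1=01011 | 1Δ

0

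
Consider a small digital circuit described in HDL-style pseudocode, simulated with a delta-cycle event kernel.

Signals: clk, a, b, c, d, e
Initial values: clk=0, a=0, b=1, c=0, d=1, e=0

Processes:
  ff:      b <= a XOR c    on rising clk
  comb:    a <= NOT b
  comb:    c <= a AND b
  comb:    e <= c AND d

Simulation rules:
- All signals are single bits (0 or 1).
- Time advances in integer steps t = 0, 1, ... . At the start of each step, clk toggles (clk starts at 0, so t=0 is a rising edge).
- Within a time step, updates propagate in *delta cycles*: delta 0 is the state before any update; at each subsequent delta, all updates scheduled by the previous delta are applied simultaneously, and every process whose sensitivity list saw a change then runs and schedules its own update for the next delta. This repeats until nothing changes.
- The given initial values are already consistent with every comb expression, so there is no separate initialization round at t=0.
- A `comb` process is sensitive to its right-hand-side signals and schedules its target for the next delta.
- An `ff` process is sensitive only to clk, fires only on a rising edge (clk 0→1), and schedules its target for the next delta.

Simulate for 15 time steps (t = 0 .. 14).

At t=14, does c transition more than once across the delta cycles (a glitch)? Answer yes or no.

yes

[bits: d,b,a,clk,c,e]
t=0: Δ0=110000 Δ1=110100 Δ2=100100 Δ3=101100 | 3Δ
t=1: Δ0=101100 Δ1=101000 | 1Δ
t=2: Δ0=101000 Δ1=101100 Δ2=111100 Δ3=110110 Δ4=110101 Δ5=110100 | 5Δ
t=3: Δ0=110100 Δ1=110000 | 1Δ
t=4: Δ0=110000 Δ1=110100 Δ2=100100 Δ3=101100 | 3Δ
t=5: Δ0=101100 Δ1=101000 | 1Δ
t=6: Δ0=101000 Δ1=101100 Δ2=111100 Δ3=110110 Δ4=110101 Δ5=110100 | 5Δ
t=7: Δ0=110100 Δ1=110000 | 1Δ
t=8: Δ0=110000 Δ1=110100 Δ2=100100 Δ3=101100 | 3Δ
t=9: Δ0=101100 Δ1=101000 | 1Δ
t=10: Δ0=101000 Δ1=101100 Δ2=111100 Δ3=110110 Δ4=110101 Δ5=110100 | 5Δ
t=11: Δ0=110100 Δ1=110000 | 1Δ
t=12: Δ0=110000 Δ1=110100 Δ2=100100 Δ3=101100 | 3Δ
t=13: Δ0=101100 Δ1=101000 | 1Δ
t=14: Δ0=101000 Δ1=101100 Δ2=111100 Δ3=110110 Δ4=110101 Δ5=110100 | 5Δ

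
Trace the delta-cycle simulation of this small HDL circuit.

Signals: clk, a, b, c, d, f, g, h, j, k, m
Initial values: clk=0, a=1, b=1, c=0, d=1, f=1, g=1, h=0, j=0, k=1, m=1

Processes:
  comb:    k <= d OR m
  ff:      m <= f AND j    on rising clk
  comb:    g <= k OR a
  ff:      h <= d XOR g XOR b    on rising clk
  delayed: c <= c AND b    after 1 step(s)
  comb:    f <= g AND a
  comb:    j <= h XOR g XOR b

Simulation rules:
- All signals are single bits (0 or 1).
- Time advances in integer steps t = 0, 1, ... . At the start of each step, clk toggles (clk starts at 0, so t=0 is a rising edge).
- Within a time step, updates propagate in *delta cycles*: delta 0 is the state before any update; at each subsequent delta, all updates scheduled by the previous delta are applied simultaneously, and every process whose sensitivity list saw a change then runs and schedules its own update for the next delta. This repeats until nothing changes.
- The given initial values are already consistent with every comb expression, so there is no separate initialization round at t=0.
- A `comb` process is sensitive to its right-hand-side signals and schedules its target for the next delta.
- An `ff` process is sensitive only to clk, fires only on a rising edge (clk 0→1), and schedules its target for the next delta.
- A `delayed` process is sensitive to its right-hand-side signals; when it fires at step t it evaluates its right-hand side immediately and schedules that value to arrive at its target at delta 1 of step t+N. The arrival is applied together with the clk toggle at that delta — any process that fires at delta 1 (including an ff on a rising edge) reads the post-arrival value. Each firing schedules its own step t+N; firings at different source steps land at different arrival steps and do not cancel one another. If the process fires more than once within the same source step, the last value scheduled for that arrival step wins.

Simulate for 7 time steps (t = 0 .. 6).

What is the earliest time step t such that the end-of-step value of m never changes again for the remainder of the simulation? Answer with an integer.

t=0 Δ0: h=0 b=1 d=1 a=1 g=1 clk=0 j=0 k=1 m=1 f=1 c=0
  Δ1: clk:0→1
  Δ2: h:0→1, m:1→0
  Δ3: j:0→1
  (3Δ to stable)
t=1 Δ0: h=1 b=1 d=1 a=1 g=1 clk=1 j=1 k=1 m=0 f=1 c=0
  Δ1: clk:1→0
  (1Δ to stable)
t=2 Δ0: h=1 b=1 d=1 a=1 g=1 clk=0 j=1 k=1 m=0 f=1 c=0
  Δ1: clk:0→1
  Δ2: m:0→1
  (2Δ to stable)
t=3 Δ0: h=1 b=1 d=1 a=1 g=1 clk=1 j=1 k=1 m=1 f=1 c=0
  Δ1: clk:1→0
  (1Δ to stable)
t=4 Δ0: h=1 b=1 d=1 a=1 g=1 clk=0 j=1 k=1 m=1 f=1 c=0
  Δ1: clk:0→1
  (1Δ to stable)
t=5 Δ0: h=1 b=1 d=1 a=1 g=1 clk=1 j=1 k=1 m=1 f=1 c=0
  Δ1: clk:1→0
  (1Δ to stable)
t=6 Δ0: h=1 b=1 d=1 a=1 g=1 clk=0 j=1 k=1 m=1 f=1 c=0
  Δ1: clk:0→1
  (1Δ to stable)

2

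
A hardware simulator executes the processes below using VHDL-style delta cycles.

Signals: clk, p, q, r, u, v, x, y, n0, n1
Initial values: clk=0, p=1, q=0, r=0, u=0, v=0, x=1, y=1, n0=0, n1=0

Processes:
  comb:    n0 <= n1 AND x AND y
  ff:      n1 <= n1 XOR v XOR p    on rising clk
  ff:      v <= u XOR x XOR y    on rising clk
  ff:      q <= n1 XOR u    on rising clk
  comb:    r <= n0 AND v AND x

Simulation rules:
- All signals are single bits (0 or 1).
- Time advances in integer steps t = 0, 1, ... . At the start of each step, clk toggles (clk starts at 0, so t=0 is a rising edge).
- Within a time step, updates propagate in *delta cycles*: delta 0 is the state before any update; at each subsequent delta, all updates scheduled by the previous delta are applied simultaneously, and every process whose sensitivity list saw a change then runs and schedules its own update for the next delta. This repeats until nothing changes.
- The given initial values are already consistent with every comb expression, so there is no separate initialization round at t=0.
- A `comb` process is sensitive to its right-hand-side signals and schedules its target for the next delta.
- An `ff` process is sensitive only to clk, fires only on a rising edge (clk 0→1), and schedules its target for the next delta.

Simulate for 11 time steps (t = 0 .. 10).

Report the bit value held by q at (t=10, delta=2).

1

t=0 Δ0: v=0 q=0 r=0 clk=0 n0=0 p=1 n1=0 y=1 x=1 u=0
  Δ1: clk:0→1
  Δ2: n1:0→1
  Δ3: n0:0→1
  (3Δ to stable)
t=1 Δ0: v=0 q=0 r=0 clk=1 n0=1 p=1 n1=1 y=1 x=1 u=0
  Δ1: clk:1→0
  (1Δ to stable)
t=2 Δ0: v=0 q=0 r=0 clk=0 n0=1 p=1 n1=1 y=1 x=1 u=0
  Δ1: clk:0→1
  Δ2: q:0→1, n1:1→0
  Δ3: n0:1→0
  (3Δ to stable)
t=3 Δ0: v=0 q=1 r=0 clk=1 n0=0 p=1 n1=0 y=1 x=1 u=0
  Δ1: clk:1→0
  (1Δ to stable)
t=4 Δ0: v=0 q=1 r=0 clk=0 n0=0 p=1 n1=0 y=1 x=1 u=0
  Δ1: clk:0→1
  Δ2: q:1→0, n1:0→1
  Δ3: n0:0→1
  (3Δ to stable)
t=5 Δ0: v=0 q=0 r=0 clk=1 n0=1 p=1 n1=1 y=1 x=1 u=0
  Δ1: clk:1→0
  (1Δ to stable)
t=6 Δ0: v=0 q=0 r=0 clk=0 n0=1 p=1 n1=1 y=1 x=1 u=0
  Δ1: clk:0→1
  Δ2: q:0→1, n1:1→0
  Δ3: n0:1→0
  (3Δ to stable)
t=7 Δ0: v=0 q=1 r=0 clk=1 n0=0 p=1 n1=0 y=1 x=1 u=0
  Δ1: clk:1→0
  (1Δ to stable)
t=8 Δ0: v=0 q=1 r=0 clk=0 n0=0 p=1 n1=0 y=1 x=1 u=0
  Δ1: clk:0→1
  Δ2: q:1→0, n1:0→1
  Δ3: n0:0→1
  (3Δ to stable)
t=9 Δ0: v=0 q=0 r=0 clk=1 n0=1 p=1 n1=1 y=1 x=1 u=0
  Δ1: clk:1→0
  (1Δ to stable)
t=10 Δ0: v=0 q=0 r=0 clk=0 n0=1 p=1 n1=1 y=1 x=1 u=0
  Δ1: clk:0→1
  Δ2: q:0→1, n1:1→0
  Δ3: n0:1→0
  (3Δ to stable)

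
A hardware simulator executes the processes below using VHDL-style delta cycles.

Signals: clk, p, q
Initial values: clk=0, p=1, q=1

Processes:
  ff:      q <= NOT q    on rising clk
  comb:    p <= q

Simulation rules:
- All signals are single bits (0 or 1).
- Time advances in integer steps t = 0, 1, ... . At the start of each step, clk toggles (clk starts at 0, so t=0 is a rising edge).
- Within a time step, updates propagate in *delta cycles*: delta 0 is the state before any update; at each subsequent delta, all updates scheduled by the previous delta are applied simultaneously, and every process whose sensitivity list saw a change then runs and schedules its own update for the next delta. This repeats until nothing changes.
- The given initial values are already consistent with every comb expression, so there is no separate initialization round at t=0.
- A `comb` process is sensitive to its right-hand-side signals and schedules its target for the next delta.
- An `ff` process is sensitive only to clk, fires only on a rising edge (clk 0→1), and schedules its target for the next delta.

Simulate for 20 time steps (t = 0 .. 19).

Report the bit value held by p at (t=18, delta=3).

t0.Δ0 q=1 clk=0 p=1
t0.Δ1 q=1 clk=1 p=1
t0.Δ2 q=0 clk=1 p=1
t0.Δ3 q=0 clk=1 p=0
t1.Δ0 q=0 clk=1 p=0
t1.Δ1 q=0 clk=0 p=0
t2.Δ0 q=0 clk=0 p=0
t2.Δ1 q=0 clk=1 p=0
t2.Δ2 q=1 clk=1 p=0
t2.Δ3 q=1 clk=1 p=1
t3.Δ0 q=1 clk=1 p=1
t3.Δ1 q=1 clk=0 p=1
t4.Δ0 q=1 clk=0 p=1
t4.Δ1 q=1 clk=1 p=1
t4.Δ2 q=0 clk=1 p=1
t4.Δ3 q=0 clk=1 p=0
t5.Δ0 q=0 clk=1 p=0
t5.Δ1 q=0 clk=0 p=0
t6.Δ0 q=0 clk=0 p=0
t6.Δ1 q=0 clk=1 p=0
t6.Δ2 q=1 clk=1 p=0
t6.Δ3 q=1 clk=1 p=1
t7.Δ0 q=1 clk=1 p=1
t7.Δ1 q=1 clk=0 p=1
t8.Δ0 q=1 clk=0 p=1
t8.Δ1 q=1 clk=1 p=1
t8.Δ2 q=0 clk=1 p=1
t8.Δ3 q=0 clk=1 p=0
t9.Δ0 q=0 clk=1 p=0
t9.Δ1 q=0 clk=0 p=0
t10.Δ0 q=0 clk=0 p=0
t10.Δ1 q=0 clk=1 p=0
t10.Δ2 q=1 clk=1 p=0
t10.Δ3 q=1 clk=1 p=1
t11.Δ0 q=1 clk=1 p=1
t11.Δ1 q=1 clk=0 p=1
t12.Δ0 q=1 clk=0 p=1
t12.Δ1 q=1 clk=1 p=1
t12.Δ2 q=0 clk=1 p=1
t12.Δ3 q=0 clk=1 p=0
t13.Δ0 q=0 clk=1 p=0
t13.Δ1 q=0 clk=0 p=0
t14.Δ0 q=0 clk=0 p=0
t14.Δ1 q=0 clk=1 p=0
t14.Δ2 q=1 clk=1 p=0
t14.Δ3 q=1 clk=1 p=1
t15.Δ0 q=1 clk=1 p=1
t15.Δ1 q=1 clk=0 p=1
t16.Δ0 q=1 clk=0 p=1
t16.Δ1 q=1 clk=1 p=1
t16.Δ2 q=0 clk=1 p=1
t16.Δ3 q=0 clk=1 p=0
t17.Δ0 q=0 clk=1 p=0
t17.Δ1 q=0 clk=0 p=0
t18.Δ0 q=0 clk=0 p=0
t18.Δ1 q=0 clk=1 p=0
t18.Δ2 q=1 clk=1 p=0
t18.Δ3 q=1 clk=1 p=1
t19.Δ0 q=1 clk=1 p=1
t19.Δ1 q=1 clk=0 p=1

1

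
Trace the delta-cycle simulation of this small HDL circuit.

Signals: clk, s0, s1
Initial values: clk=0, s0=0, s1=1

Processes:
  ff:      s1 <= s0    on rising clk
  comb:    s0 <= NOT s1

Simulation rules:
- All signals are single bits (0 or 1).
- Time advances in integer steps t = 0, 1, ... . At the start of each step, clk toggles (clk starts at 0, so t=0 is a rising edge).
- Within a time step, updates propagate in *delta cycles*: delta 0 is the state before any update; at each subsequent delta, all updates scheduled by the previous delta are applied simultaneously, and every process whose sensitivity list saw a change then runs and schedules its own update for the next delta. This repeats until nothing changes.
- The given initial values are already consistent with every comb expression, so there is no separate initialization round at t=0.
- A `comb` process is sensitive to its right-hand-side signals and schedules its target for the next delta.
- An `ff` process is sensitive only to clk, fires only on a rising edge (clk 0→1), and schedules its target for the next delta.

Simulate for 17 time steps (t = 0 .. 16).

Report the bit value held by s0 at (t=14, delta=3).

0

t0.Δ0 s0=0 s1=1 clk=0
t0.Δ1 s0=0 s1=1 clk=1
t0.Δ2 s0=0 s1=0 clk=1
t0.Δ3 s0=1 s1=0 clk=1
t1.Δ0 s0=1 s1=0 clk=1
t1.Δ1 s0=1 s1=0 clk=0
t2.Δ0 s0=1 s1=0 clk=0
t2.Δ1 s0=1 s1=0 clk=1
t2.Δ2 s0=1 s1=1 clk=1
t2.Δ3 s0=0 s1=1 clk=1
t3.Δ0 s0=0 s1=1 clk=1
t3.Δ1 s0=0 s1=1 clk=0
t4.Δ0 s0=0 s1=1 clk=0
t4.Δ1 s0=0 s1=1 clk=1
t4.Δ2 s0=0 s1=0 clk=1
t4.Δ3 s0=1 s1=0 clk=1
t5.Δ0 s0=1 s1=0 clk=1
t5.Δ1 s0=1 s1=0 clk=0
t6.Δ0 s0=1 s1=0 clk=0
t6.Δ1 s0=1 s1=0 clk=1
t6.Δ2 s0=1 s1=1 clk=1
t6.Δ3 s0=0 s1=1 clk=1
t7.Δ0 s0=0 s1=1 clk=1
t7.Δ1 s0=0 s1=1 clk=0
t8.Δ0 s0=0 s1=1 clk=0
t8.Δ1 s0=0 s1=1 clk=1
t8.Δ2 s0=0 s1=0 clk=1
t8.Δ3 s0=1 s1=0 clk=1
t9.Δ0 s0=1 s1=0 clk=1
t9.Δ1 s0=1 s1=0 clk=0
t10.Δ0 s0=1 s1=0 clk=0
t10.Δ1 s0=1 s1=0 clk=1
t10.Δ2 s0=1 s1=1 clk=1
t10.Δ3 s0=0 s1=1 clk=1
t11.Δ0 s0=0 s1=1 clk=1
t11.Δ1 s0=0 s1=1 clk=0
t12.Δ0 s0=0 s1=1 clk=0
t12.Δ1 s0=0 s1=1 clk=1
t12.Δ2 s0=0 s1=0 clk=1
t12.Δ3 s0=1 s1=0 clk=1
t13.Δ0 s0=1 s1=0 clk=1
t13.Δ1 s0=1 s1=0 clk=0
t14.Δ0 s0=1 s1=0 clk=0
t14.Δ1 s0=1 s1=0 clk=1
t14.Δ2 s0=1 s1=1 clk=1
t14.Δ3 s0=0 s1=1 clk=1
t15.Δ0 s0=0 s1=1 clk=1
t15.Δ1 s0=0 s1=1 clk=0
t16.Δ0 s0=0 s1=1 clk=0
t16.Δ1 s0=0 s1=1 clk=1
t16.Δ2 s0=0 s1=0 clk=1
t16.Δ3 s0=1 s1=0 clk=1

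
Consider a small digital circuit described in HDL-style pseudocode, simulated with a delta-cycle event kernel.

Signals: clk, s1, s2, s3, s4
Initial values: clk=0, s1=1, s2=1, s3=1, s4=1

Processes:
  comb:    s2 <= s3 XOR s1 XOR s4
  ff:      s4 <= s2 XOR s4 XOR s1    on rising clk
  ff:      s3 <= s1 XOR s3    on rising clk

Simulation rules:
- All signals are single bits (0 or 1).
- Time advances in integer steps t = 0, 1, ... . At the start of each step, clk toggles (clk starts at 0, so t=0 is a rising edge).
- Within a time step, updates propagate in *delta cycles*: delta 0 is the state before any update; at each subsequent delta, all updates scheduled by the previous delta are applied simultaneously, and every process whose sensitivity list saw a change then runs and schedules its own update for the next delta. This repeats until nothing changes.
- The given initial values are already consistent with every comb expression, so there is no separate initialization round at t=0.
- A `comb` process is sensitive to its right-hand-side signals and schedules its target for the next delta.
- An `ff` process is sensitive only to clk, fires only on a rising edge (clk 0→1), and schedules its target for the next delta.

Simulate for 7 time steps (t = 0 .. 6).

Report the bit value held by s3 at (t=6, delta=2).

[bits: clk,s3,s2,s1,s4]
t=0: Δ0=01111 Δ1=11111 Δ2=10111 Δ3=10011 | 3Δ
t=1: Δ0=10011 Δ1=00011 | 1Δ
t=2: Δ0=00011 Δ1=10011 Δ2=11010 | 2Δ
t=3: Δ0=11010 Δ1=01010 | 1Δ
t=4: Δ0=01010 Δ1=11010 Δ2=10011 | 2Δ
t=5: Δ0=10011 Δ1=00011 | 1Δ
t=6: Δ0=00011 Δ1=10011 Δ2=11010 | 2Δ

1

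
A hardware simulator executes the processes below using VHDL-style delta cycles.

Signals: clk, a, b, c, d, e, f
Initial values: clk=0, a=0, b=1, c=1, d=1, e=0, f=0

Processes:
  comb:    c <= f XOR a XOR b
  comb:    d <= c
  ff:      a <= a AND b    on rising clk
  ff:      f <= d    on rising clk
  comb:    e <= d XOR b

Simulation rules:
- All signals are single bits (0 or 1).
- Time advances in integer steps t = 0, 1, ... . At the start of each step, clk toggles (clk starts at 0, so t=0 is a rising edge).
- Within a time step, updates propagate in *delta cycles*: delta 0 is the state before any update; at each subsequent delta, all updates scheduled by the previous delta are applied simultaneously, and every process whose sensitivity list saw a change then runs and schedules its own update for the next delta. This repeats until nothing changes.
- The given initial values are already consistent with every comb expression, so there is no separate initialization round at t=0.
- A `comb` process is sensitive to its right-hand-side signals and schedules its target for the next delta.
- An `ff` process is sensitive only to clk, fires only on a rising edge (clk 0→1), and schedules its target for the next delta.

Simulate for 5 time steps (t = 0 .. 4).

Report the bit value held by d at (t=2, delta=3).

0

t0.Δ0 a=0 e=0 f=0 c=1 clk=0 d=1 b=1
t0.Δ1 a=0 e=0 f=0 c=1 clk=1 d=1 b=1
t0.Δ2 a=0 e=0 f=1 c=1 clk=1 d=1 b=1
t0.Δ3 a=0 e=0 f=1 c=0 clk=1 d=1 b=1
t0.Δ4 a=0 e=0 f=1 c=0 clk=1 d=0 b=1
t0.Δ5 a=0 e=1 f=1 c=0 clk=1 d=0 b=1
t1.Δ0 a=0 e=1 f=1 c=0 clk=1 d=0 b=1
t1.Δ1 a=0 e=1 f=1 c=0 clk=0 d=0 b=1
t2.Δ0 a=0 e=1 f=1 c=0 clk=0 d=0 b=1
t2.Δ1 a=0 e=1 f=1 c=0 clk=1 d=0 b=1
t2.Δ2 a=0 e=1 f=0 c=0 clk=1 d=0 b=1
t2.Δ3 a=0 e=1 f=0 c=1 clk=1 d=0 b=1
t2.Δ4 a=0 e=1 f=0 c=1 clk=1 d=1 b=1
t2.Δ5 a=0 e=0 f=0 c=1 clk=1 d=1 b=1
t3.Δ0 a=0 e=0 f=0 c=1 clk=1 d=1 b=1
t3.Δ1 a=0 e=0 f=0 c=1 clk=0 d=1 b=1
t4.Δ0 a=0 e=0 f=0 c=1 clk=0 d=1 b=1
t4.Δ1 a=0 e=0 f=0 c=1 clk=1 d=1 b=1
t4.Δ2 a=0 e=0 f=1 c=1 clk=1 d=1 b=1
t4.Δ3 a=0 e=0 f=1 c=0 clk=1 d=1 b=1
t4.Δ4 a=0 e=0 f=1 c=0 clk=1 d=0 b=1
t4.Δ5 a=0 e=1 f=1 c=0 clk=1 d=0 b=1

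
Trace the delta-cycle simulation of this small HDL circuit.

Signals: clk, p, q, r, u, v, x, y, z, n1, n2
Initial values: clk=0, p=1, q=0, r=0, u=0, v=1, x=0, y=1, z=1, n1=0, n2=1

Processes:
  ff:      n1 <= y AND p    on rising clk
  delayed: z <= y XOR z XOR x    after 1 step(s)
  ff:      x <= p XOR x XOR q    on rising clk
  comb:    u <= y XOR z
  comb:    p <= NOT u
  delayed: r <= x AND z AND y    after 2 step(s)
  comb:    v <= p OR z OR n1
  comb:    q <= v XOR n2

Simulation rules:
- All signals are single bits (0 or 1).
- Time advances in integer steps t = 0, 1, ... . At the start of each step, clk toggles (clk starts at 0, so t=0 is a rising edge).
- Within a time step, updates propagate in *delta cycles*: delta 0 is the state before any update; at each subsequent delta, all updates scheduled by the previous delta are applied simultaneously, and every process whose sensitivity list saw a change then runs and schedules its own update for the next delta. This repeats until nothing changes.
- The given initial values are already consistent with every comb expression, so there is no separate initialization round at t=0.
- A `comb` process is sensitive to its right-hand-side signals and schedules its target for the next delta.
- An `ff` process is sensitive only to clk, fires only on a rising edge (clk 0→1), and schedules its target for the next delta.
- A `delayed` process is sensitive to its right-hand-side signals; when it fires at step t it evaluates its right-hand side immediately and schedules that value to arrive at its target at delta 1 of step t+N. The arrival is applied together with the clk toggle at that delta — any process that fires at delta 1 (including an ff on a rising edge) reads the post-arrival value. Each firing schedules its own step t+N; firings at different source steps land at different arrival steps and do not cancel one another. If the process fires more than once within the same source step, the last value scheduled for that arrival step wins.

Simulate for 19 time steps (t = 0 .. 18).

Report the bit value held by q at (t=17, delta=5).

1

t0.Δ0 z=1 clk=0 r=0 v=1 x=0 q=0 y=1 p=1 n2=1 u=0 n1=0
t0.Δ1 z=1 clk=1 r=0 v=1 x=0 q=0 y=1 p=1 n2=1 u=0 n1=0
t0.Δ2 z=1 clk=1 r=0 v=1 x=1 q=0 y=1 p=1 n2=1 u=0 n1=1
t1.Δ0 z=1 clk=1 r=0 v=1 x=1 q=0 y=1 p=1 n2=1 u=0 n1=1
t1.Δ1 z=1 clk=0 r=0 v=1 x=1 q=0 y=1 p=1 n2=1 u=0 n1=1
t2.Δ0 z=1 clk=0 r=0 v=1 x=1 q=0 y=1 p=1 n2=1 u=0 n1=1
t2.Δ1 z=1 clk=1 r=1 v=1 x=1 q=0 y=1 p=1 n2=1 u=0 n1=1
t2.Δ2 z=1 clk=1 r=1 v=1 x=0 q=0 y=1 p=1 n2=1 u=0 n1=1
t3.Δ0 z=1 clk=1 r=1 v=1 x=0 q=0 y=1 p=1 n2=1 u=0 n1=1
t3.Δ1 z=0 clk=0 r=1 v=1 x=0 q=0 y=1 p=1 n2=1 u=0 n1=1
t3.Δ2 z=0 clk=0 r=1 v=1 x=0 q=0 y=1 p=1 n2=1 u=1 n1=1
t3.Δ3 z=0 clk=0 r=1 v=1 x=0 q=0 y=1 p=0 n2=1 u=1 n1=1
t4.Δ0 z=0 clk=0 r=1 v=1 x=0 q=0 y=1 p=0 n2=1 u=1 n1=1
t4.Δ1 z=1 clk=1 r=0 v=1 x=0 q=0 y=1 p=0 n2=1 u=1 n1=1
t4.Δ2 z=1 clk=1 r=0 v=1 x=0 q=0 y=1 p=0 n2=1 u=0 n1=0
t4.Δ3 z=1 clk=1 r=0 v=1 x=0 q=0 y=1 p=1 n2=1 u=0 n1=0
t5.Δ0 z=1 clk=1 r=0 v=1 x=0 q=0 y=1 p=1 n2=1 u=0 n1=0
t5.Δ1 z=0 clk=0 r=0 v=1 x=0 q=0 y=1 p=1 n2=1 u=0 n1=0
t5.Δ2 z=0 clk=0 r=0 v=1 x=0 q=0 y=1 p=1 n2=1 u=1 n1=0
t5.Δ3 z=0 clk=0 r=0 v=1 x=0 q=0 y=1 p=0 n2=1 u=1 n1=0
t5.Δ4 z=0 clk=0 r=0 v=0 x=0 q=0 y=1 p=0 n2=1 u=1 n1=0
t5.Δ5 z=0 clk=0 r=0 v=0 x=0 q=1 y=1 p=0 n2=1 u=1 n1=0
t6.Δ0 z=0 clk=0 r=0 v=0 x=0 q=1 y=1 p=0 n2=1 u=1 n1=0
t6.Δ1 z=1 clk=1 r=0 v=0 x=0 q=1 y=1 p=0 n2=1 u=1 n1=0
t6.Δ2 z=1 clk=1 r=0 v=1 x=1 q=1 y=1 p=0 n2=1 u=0 n1=0
t6.Δ3 z=1 clk=1 r=0 v=1 x=1 q=0 y=1 p=1 n2=1 u=0 n1=0
t7.Δ0 z=1 clk=1 r=0 v=1 x=1 q=0 y=1 p=1 n2=1 u=0 n1=0
t7.Δ1 z=1 clk=0 r=0 v=1 x=1 q=0 y=1 p=1 n2=1 u=0 n1=0
t8.Δ0 z=1 clk=0 r=0 v=1 x=1 q=0 y=1 p=1 n2=1 u=0 n1=0
t8.Δ1 z=1 clk=1 r=1 v=1 x=1 q=0 y=1 p=1 n2=1 u=0 n1=0
t8.Δ2 z=1 clk=1 r=1 v=1 x=0 q=0 y=1 p=1 n2=1 u=0 n1=1
t9.Δ0 z=1 clk=1 r=1 v=1 x=0 q=0 y=1 p=1 n2=1 u=0 n1=1
t9.Δ1 z=0 clk=0 r=1 v=1 x=0 q=0 y=1 p=1 n2=1 u=0 n1=1
t9.Δ2 z=0 clk=0 r=1 v=1 x=0 q=0 y=1 p=1 n2=1 u=1 n1=1
t9.Δ3 z=0 clk=0 r=1 v=1 x=0 q=0 y=1 p=0 n2=1 u=1 n1=1
t10.Δ0 z=0 clk=0 r=1 v=1 x=0 q=0 y=1 p=0 n2=1 u=1 n1=1
t10.Δ1 z=1 clk=1 r=0 v=1 x=0 q=0 y=1 p=0 n2=1 u=1 n1=1
t10.Δ2 z=1 clk=1 r=0 v=1 x=0 q=0 y=1 p=0 n2=1 u=0 n1=0
t10.Δ3 z=1 clk=1 r=0 v=1 x=0 q=0 y=1 p=1 n2=1 u=0 n1=0
t11.Δ0 z=1 clk=1 r=0 v=1 x=0 q=0 y=1 p=1 n2=1 u=0 n1=0
t11.Δ1 z=0 clk=0 r=0 v=1 x=0 q=0 y=1 p=1 n2=1 u=0 n1=0
t11.Δ2 z=0 clk=0 r=0 v=1 x=0 q=0 y=1 p=1 n2=1 u=1 n1=0
t11.Δ3 z=0 clk=0 r=0 v=1 x=0 q=0 y=1 p=0 n2=1 u=1 n1=0
t11.Δ4 z=0 clk=0 r=0 v=0 x=0 q=0 y=1 p=0 n2=1 u=1 n1=0
t11.Δ5 z=0 clk=0 r=0 v=0 x=0 q=1 y=1 p=0 n2=1 u=1 n1=0
t12.Δ0 z=0 clk=0 r=0 v=0 x=0 q=1 y=1 p=0 n2=1 u=1 n1=0
t12.Δ1 z=1 clk=1 r=0 v=0 x=0 q=1 y=1 p=0 n2=1 u=1 n1=0
t12.Δ2 z=1 clk=1 r=0 v=1 x=1 q=1 y=1 p=0 n2=1 u=0 n1=0
t12.Δ3 z=1 clk=1 r=0 v=1 x=1 q=0 y=1 p=1 n2=1 u=0 n1=0
t13.Δ0 z=1 clk=1 r=0 v=1 x=1 q=0 y=1 p=1 n2=1 u=0 n1=0
t13.Δ1 z=1 clk=0 r=0 v=1 x=1 q=0 y=1 p=1 n2=1 u=0 n1=0
t14.Δ0 z=1 clk=0 r=0 v=1 x=1 q=0 y=1 p=1 n2=1 u=0 n1=0
t14.Δ1 z=1 clk=1 r=1 v=1 x=1 q=0 y=1 p=1 n2=1 u=0 n1=0
t14.Δ2 z=1 clk=1 r=1 v=1 x=0 q=0 y=1 p=1 n2=1 u=0 n1=1
t15.Δ0 z=1 clk=1 r=1 v=1 x=0 q=0 y=1 p=1 n2=1 u=0 n1=1
t15.Δ1 z=0 clk=0 r=1 v=1 x=0 q=0 y=1 p=1 n2=1 u=0 n1=1
t15.Δ2 z=0 clk=0 r=1 v=1 x=0 q=0 y=1 p=1 n2=1 u=1 n1=1
t15.Δ3 z=0 clk=0 r=1 v=1 x=0 q=0 y=1 p=0 n2=1 u=1 n1=1
t16.Δ0 z=0 clk=0 r=1 v=1 x=0 q=0 y=1 p=0 n2=1 u=1 n1=1
t16.Δ1 z=1 clk=1 r=0 v=1 x=0 q=0 y=1 p=0 n2=1 u=1 n1=1
t16.Δ2 z=1 clk=1 r=0 v=1 x=0 q=0 y=1 p=0 n2=1 u=0 n1=0
t16.Δ3 z=1 clk=1 r=0 v=1 x=0 q=0 y=1 p=1 n2=1 u=0 n1=0
t17.Δ0 z=1 clk=1 r=0 v=1 x=0 q=0 y=1 p=1 n2=1 u=0 n1=0
t17.Δ1 z=0 clk=0 r=0 v=1 x=0 q=0 y=1 p=1 n2=1 u=0 n1=0
t17.Δ2 z=0 clk=0 r=0 v=1 x=0 q=0 y=1 p=1 n2=1 u=1 n1=0
t17.Δ3 z=0 clk=0 r=0 v=1 x=0 q=0 y=1 p=0 n2=1 u=1 n1=0
t17.Δ4 z=0 clk=0 r=0 v=0 x=0 q=0 y=1 p=0 n2=1 u=1 n1=0
t17.Δ5 z=0 clk=0 r=0 v=0 x=0 q=1 y=1 p=0 n2=1 u=1 n1=0
t18.Δ0 z=0 clk=0 r=0 v=0 x=0 q=1 y=1 p=0 n2=1 u=1 n1=0
t18.Δ1 z=1 clk=1 r=0 v=0 x=0 q=1 y=1 p=0 n2=1 u=1 n1=0
t18.Δ2 z=1 clk=1 r=0 v=1 x=1 q=1 y=1 p=0 n2=1 u=0 n1=0
t18.Δ3 z=1 clk=1 r=0 v=1 x=1 q=0 y=1 p=1 n2=1 u=0 n1=0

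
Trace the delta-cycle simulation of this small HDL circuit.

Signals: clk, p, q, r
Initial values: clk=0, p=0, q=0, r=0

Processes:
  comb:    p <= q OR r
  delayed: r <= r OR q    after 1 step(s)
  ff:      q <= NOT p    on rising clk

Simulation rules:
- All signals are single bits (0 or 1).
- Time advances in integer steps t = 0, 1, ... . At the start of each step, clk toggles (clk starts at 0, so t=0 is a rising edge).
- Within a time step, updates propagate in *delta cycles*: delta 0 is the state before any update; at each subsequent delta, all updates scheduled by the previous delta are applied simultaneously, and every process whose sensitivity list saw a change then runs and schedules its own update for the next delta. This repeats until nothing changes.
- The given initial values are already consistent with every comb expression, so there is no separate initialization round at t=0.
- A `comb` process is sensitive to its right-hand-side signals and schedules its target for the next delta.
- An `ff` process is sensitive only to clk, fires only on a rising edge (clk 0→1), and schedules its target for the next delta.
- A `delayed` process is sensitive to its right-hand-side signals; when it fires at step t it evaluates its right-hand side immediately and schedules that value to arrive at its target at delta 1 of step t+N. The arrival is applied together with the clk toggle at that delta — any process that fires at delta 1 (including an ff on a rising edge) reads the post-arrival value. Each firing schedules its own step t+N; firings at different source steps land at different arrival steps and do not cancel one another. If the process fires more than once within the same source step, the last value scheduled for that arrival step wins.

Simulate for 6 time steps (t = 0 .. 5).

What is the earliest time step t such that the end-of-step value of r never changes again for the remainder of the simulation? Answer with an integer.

1

[bits: q,p,clk,r]
t=0: Δ0=0000 Δ1=0010 Δ2=1010 Δ3=1110 | 3Δ
t=1: Δ0=1110 Δ1=1101 | 1Δ
t=2: Δ0=1101 Δ1=1111 Δ2=0111 | 2Δ
t=3: Δ0=0111 Δ1=0101 | 1Δ
t=4: Δ0=0101 Δ1=0111 | 1Δ
t=5: Δ0=0111 Δ1=0101 | 1Δ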